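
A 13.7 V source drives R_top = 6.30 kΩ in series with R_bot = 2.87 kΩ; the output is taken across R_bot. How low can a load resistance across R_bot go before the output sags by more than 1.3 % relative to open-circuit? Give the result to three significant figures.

R_L(min) ≈ 150 kΩ

Output resistance R_th = R_top‖R_bot = (6.30 × 2.87)/9.170 = 1.972 kΩ.
The fractional drop is R_th/(R_th + R_L); requiring this ≤ 0.0130 gives R_L ≥ R_th(1/0.0130 − 1) = 1.972 × 75.92 = 150 kΩ.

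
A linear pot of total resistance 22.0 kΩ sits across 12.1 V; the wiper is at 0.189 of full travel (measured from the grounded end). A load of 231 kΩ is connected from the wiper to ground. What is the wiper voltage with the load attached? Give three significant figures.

V ≈ 2.25 V

The wiper splits the pot into (1−α)R = 17.84 kΩ above and αR = 4.158 kΩ below.
Lower section ‖ load = 4.084 kΩ.
V_wiper = 12.1 × 4.084/(17.84 + 4.084) = 2.25 V.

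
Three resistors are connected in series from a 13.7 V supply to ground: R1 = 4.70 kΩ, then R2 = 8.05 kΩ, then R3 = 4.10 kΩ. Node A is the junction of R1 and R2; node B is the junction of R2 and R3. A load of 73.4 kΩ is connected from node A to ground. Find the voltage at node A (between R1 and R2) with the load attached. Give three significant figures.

Below node A the series string R2+R3 = 12.15 kΩ sits in parallel with the 73.4 kΩ load: 10.42 kΩ.
V_A = 13.7 × 10.42/(4.70 + 10.42) = 9.44 V.

V ≈ 9.44 V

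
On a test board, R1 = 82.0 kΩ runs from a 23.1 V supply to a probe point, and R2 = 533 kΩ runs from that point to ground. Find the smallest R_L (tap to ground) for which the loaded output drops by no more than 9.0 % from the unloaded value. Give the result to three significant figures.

R_L(min) ≈ 719 kΩ

Output resistance R_th = R1‖R2 = (82.0 × 533)/615.0 = 71.07 kΩ.
The fractional drop is R_th/(R_th + R_L); requiring this ≤ 0.0900 gives R_L ≥ R_th(1/0.0900 − 1) = 71.07 × 10.11 = 719 kΩ.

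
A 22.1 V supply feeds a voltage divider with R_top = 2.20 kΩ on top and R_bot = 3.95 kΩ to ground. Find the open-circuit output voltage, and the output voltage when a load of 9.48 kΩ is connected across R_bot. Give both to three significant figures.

Unloaded: 14.2 V; loaded: 12.4 V

Open-circuit: V = 22.1 × 3.95/(2.20 + 3.95) = 14.2 V.
With the load, R_bot becomes R_bot‖R_L = 2.788 kΩ, so V = 22.1 × 2.788/4.988 = 12.4 V.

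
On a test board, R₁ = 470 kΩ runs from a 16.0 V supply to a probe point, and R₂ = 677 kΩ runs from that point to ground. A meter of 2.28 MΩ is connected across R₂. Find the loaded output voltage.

V_out ≈ 8.42 V

The load sits in parallel with R₂: R₂‖R_L = (677 × 2280) / (677 + 2280) = 522.0 kΩ.
V_out = 16.0 × 522.0 / (470 + 522.0) = 16.0 × 522.0/992.0 = 8.42 V.
(Unloaded it would have been 9.44 V.)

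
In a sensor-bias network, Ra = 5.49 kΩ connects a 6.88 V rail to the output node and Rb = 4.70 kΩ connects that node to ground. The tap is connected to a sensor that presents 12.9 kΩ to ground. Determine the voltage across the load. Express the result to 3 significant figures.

The load sits in parallel with Rb: Rb‖R_L = (4.70 × 12.9) / (4.70 + 12.9) = 3.445 kΩ.
V_out = 6.88 × 3.445 / (5.49 + 3.445) = 6.88 × 3.445/8.935 = 2.65 V.
(Unloaded it would have been 3.17 V.)

V_out ≈ 2.65 V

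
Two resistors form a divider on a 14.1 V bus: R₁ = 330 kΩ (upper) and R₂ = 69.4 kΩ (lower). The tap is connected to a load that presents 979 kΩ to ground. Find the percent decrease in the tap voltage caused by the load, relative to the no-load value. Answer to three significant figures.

5.53 %

The divider's output (Thévenin) resistance is R₁‖R₂ = 57.34 kΩ.
Fractional drop under load = R_th/(R_th + R_L) = 57.34 / (57.34 + 979) = 0.05533.
So the output falls by 5.53 %.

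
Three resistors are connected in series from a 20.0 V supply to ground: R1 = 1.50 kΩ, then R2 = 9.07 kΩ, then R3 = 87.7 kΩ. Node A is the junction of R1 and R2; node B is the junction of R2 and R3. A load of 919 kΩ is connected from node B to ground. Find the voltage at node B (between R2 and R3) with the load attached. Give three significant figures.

At node B, R3 is in parallel with the load: R3‖R_L = 80.06 kΩ.
Below node A the resistance is R2 + (R3‖R_L) = 89.13 kΩ, so V_A = 20.0 × 89.13/90.63 = 19.67 V.
Then V_B = V_A × (R3‖R_L)/(R2 + R3‖R_L) = 19.67 × 80.06/89.13 = 17.7 V.

V ≈ 17.7 V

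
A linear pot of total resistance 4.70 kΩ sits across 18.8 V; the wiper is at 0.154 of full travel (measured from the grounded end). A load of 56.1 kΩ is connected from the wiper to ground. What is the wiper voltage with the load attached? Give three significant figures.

The wiper splits the pot into (1−α)R = 3976 Ω above and αR = 723.8 Ω below.
Lower section ‖ load = 714.6 Ω.
V_wiper = 18.8 × 714.6/(3976 + 714.6) = 2.86 V.

V ≈ 2.86 V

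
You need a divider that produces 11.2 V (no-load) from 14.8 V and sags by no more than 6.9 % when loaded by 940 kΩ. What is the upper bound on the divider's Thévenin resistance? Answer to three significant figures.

Loading drop = R_th/(R_th + R_L) ≤ 0.0690, so R_th ≤ R_L · ε/(1−ε) = 940 kΩ × 0.0690/0.9310 = 69.7 kΩ.
(Any R1, R2 with R2/(R1+R2) = 0.757 and R1‖R2 ≤ 69.7 kΩ will meet the spec.)

R_th ≤ 69.7 kΩ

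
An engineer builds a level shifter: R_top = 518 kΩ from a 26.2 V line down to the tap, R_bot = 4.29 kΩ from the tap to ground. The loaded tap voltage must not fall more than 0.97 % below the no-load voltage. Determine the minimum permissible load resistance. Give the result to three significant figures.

Output resistance R_th = R_top‖R_bot = (518 × 4.29)/522.3 = 4.255 kΩ.
The fractional drop is R_th/(R_th + R_L); requiring this ≤ 0.00970 gives R_L ≥ R_th(1/0.00970 − 1) = 4.255 × 102.1 = 434 kΩ.

R_L(min) ≈ 434 kΩ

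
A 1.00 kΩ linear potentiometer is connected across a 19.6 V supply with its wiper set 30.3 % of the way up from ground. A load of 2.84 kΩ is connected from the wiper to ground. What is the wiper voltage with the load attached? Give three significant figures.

The wiper splits the pot into (1−α)R = 697.0 Ω above and αR = 303.0 Ω below.
Lower section ‖ load = 273.8 Ω.
V_wiper = 19.6 × 273.8/(697.0 + 273.8) = 5.53 V.

V ≈ 5.53 V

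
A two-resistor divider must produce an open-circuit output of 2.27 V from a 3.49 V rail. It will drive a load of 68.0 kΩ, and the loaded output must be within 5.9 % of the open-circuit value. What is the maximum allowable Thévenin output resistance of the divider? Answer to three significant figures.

Loading drop = R_th/(R_th + R_L) ≤ 0.0590, so R_th ≤ R_L · ε/(1−ε) = 68.0 kΩ × 0.0590/0.9410 = 4.26 kΩ.

R_th ≤ 4.26 kΩ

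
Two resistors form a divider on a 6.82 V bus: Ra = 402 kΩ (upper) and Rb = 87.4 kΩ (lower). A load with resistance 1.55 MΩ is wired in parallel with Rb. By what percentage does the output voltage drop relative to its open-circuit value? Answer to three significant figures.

The divider's output (Thévenin) resistance is Ra‖Rb = 71.79 kΩ.
Fractional drop under load = R_th/(R_th + R_L) = 71.79 / (71.79 + 1550) = 0.04427.
So the output falls by 4.43 %.

4.43 %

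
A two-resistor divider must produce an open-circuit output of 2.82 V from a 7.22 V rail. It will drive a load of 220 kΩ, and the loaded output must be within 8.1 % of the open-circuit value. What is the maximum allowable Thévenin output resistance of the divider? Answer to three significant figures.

Loading drop = R_th/(R_th + R_L) ≤ 0.0810, so R_th ≤ R_L · ε/(1−ε) = 220 kΩ × 0.0810/0.9190 = 19.4 kΩ.
(Any R1, R2 with R2/(R1+R2) = 0.391 and R1‖R2 ≤ 19.4 kΩ will meet the spec.)

R_th ≤ 19.4 kΩ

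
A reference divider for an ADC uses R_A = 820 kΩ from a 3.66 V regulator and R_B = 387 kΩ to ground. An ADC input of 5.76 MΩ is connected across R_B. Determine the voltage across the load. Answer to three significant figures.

V_out ≈ 1.12 V

The load sits in parallel with R_B: R_B‖R_L = (387 × 5760) / (387 + 5760) = 362.6 kΩ.
V_out = 3.66 × 362.6 / (820 + 362.6) = 3.66 × 362.6/1183 = 1.12 V.
(Unloaded it would have been 1.17 V.)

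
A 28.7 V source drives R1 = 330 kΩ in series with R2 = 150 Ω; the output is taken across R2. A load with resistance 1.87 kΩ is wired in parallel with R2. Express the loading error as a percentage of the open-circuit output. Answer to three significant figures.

The divider's output (Thévenin) resistance is R1‖R2 = 149.9 Ω.
Fractional drop under load = R_th/(R_th + R_L) = 149.9 / (149.9 + 1870) = 0.07423.
So the output falls by 7.42 %.

7.42 %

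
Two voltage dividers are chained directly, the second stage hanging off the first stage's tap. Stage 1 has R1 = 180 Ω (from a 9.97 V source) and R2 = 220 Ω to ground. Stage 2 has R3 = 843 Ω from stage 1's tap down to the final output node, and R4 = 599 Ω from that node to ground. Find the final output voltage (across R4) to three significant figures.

V_out ≈ 2.13 V

Stage 2 presents R3+R4 = 1442 Ω as a load on stage 1's tap.
Stage 1's lower leg becomes R2‖(R3+R4) = 190.9 Ω, so V_mid = 9.97 × 190.9/370.9 = 5.131 V.
Stage 2 is itself unloaded: V_out = V_mid × R4/(R3+R4) = 5.131 × 599/1442 = 2.13 V.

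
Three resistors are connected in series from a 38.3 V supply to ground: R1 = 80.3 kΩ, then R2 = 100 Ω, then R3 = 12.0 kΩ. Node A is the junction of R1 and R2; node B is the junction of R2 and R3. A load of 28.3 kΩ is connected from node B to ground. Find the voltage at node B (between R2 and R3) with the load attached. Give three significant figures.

At node B, R3 is in parallel with the load: R3‖R_L = 8427 Ω.
Below node A the resistance is R2 + (R3‖R_L) = 8527 Ω, so V_A = 38.3 × 8527/88830 = 3.677 V.
Then V_B = V_A × (R3‖R_L)/(R2 + R3‖R_L) = 3.677 × 8427/8527 = 3.63 V.

V ≈ 3.63 V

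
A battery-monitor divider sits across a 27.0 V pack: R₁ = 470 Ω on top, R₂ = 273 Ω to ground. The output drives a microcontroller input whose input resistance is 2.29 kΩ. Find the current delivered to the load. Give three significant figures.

R₂‖R_L = 243.9 Ω; V_out = 27.0 × 243.9/713.9 = 9.225 V.
I_L = V_out / R_L = 9.225 / 2.29 kΩ = 4.03 mA.

I_L ≈ 4.03 mA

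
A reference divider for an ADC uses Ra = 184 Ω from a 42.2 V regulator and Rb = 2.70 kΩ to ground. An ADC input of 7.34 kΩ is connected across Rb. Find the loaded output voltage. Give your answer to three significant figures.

The load sits in parallel with Rb: Rb‖R_L = (2700 × 7340) / (2700 + 7340) = 1974 Ω.
V_out = 42.2 × 1974 / (184 + 1974) = 42.2 × 1974/2158 = 38.6 V.

V_out ≈ 38.6 V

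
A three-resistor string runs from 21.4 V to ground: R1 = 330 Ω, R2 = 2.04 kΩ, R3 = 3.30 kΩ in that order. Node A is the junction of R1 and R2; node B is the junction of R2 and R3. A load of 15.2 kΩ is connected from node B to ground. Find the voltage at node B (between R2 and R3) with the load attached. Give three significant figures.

V ≈ 11.4 V

At node B, R3 is in parallel with the load: R3‖R_L = 2711 Ω.
Below node A the resistance is R2 + (R3‖R_L) = 4751 Ω, so V_A = 21.4 × 4751/5081 = 20.01 V.
Then V_B = V_A × (R3‖R_L)/(R2 + R3‖R_L) = 20.01 × 2711/4751 = 11.4 V.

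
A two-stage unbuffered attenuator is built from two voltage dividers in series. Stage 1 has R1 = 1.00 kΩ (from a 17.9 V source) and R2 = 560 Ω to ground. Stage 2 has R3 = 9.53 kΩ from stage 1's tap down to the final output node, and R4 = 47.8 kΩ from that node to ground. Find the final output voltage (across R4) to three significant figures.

V_out ≈ 5.32 V

Stage 2 presents R3+R4 = 57330 Ω as a load on stage 1's tap.
Stage 1's lower leg becomes R2‖(R3+R4) = 554.6 Ω, so V_mid = 17.9 × 554.6/1555 = 6.386 V.
Stage 2 is itself unloaded: V_out = V_mid × R4/(R3+R4) = 6.386 × 47800/57330 = 5.32 V.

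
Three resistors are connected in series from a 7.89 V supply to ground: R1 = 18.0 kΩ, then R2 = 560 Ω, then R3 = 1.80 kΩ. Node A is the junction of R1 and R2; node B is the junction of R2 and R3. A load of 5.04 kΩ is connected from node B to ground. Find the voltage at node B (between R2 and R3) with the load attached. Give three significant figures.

V ≈ 0.526 V

At node B, R3 is in parallel with the load: R3‖R_L = 1326 Ω.
Below node A the resistance is R2 + (R3‖R_L) = 1886 Ω, so V_A = 7.89 × 1886/19890 = 0.7484 V.
Then V_B = V_A × (R3‖R_L)/(R2 + R3‖R_L) = 0.7484 × 1326/1886 = 0.526 V.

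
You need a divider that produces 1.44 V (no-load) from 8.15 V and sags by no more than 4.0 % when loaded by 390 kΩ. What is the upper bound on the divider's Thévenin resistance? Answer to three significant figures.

Loading drop = R_th/(R_th + R_L) ≤ 0.0400, so R_th ≤ R_L · ε/(1−ε) = 390 kΩ × 0.0400/0.9600 = 16.2 kΩ.
(Any R1, R2 with R2/(R1+R2) = 0.177 and R1‖R2 ≤ 16.2 kΩ will meet the spec.)

R_th ≤ 16.2 kΩ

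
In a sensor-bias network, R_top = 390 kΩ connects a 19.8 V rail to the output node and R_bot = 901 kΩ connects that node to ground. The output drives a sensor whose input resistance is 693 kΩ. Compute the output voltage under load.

V_out ≈ 9.92 V

The load sits in parallel with R_bot: R_bot‖R_L = (901 × 693) / (901 + 693) = 391.7 kΩ.
V_out = 19.8 × 391.7 / (390 + 391.7) = 19.8 × 391.7/781.7 = 9.92 V.
(Unloaded it would have been 13.8 V.)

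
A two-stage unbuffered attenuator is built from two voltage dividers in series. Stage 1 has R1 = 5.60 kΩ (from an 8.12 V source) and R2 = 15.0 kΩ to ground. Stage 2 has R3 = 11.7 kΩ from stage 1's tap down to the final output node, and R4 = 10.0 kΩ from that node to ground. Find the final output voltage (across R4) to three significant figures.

Stage 2 presents R3+R4 = 21.70 kΩ as a load on stage 1's tap.
Stage 1's lower leg becomes R2‖(R3+R4) = 8.869 kΩ, so V_mid = 8.12 × 8.869/14.47 = 4.977 V.
Stage 2 is itself unloaded: V_out = V_mid × R4/(R3+R4) = 4.977 × 10.0/21.70 = 2.29 V.

V_out ≈ 2.29 V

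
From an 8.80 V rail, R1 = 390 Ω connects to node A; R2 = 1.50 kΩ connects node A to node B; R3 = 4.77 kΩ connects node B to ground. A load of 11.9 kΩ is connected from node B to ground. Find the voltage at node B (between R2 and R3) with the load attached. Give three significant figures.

V ≈ 5.66 V

At node B, R3 is in parallel with the load: R3‖R_L = 3405 Ω.
Below node A the resistance is R2 + (R3‖R_L) = 4905 Ω, so V_A = 8.80 × 4905/5295 = 8.152 V.
Then V_B = V_A × (R3‖R_L)/(R2 + R3‖R_L) = 8.152 × 3405/4905 = 5.66 V.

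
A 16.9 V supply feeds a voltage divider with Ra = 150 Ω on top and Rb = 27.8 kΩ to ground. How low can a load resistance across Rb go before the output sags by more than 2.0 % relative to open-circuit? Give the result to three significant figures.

R_L(min) ≈ 7.31 kΩ

Output resistance R_th = Ra‖Rb = (150 × 27800)/27950 = 149.2 Ω.
The fractional drop is R_th/(R_th + R_L); requiring this ≤ 0.0200 gives R_L ≥ R_th(1/0.0200 − 1) = 149.2 × 49.00 = 7.31 kΩ.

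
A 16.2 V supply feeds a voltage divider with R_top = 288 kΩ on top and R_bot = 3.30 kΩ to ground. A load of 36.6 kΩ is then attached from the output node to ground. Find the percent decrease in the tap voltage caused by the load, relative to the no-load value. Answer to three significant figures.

8.18 %

Unloaded V = 16.2 × 3.30/291.3 = 0.18352 V.
Loaded: R_bot‖R_L = 3.027 kΩ, giving V = 16.2 × 3.027/291.0 = 0.16850 V.
Drop = (0.18352 − 0.16850) / 0.18352 = 8.18 %.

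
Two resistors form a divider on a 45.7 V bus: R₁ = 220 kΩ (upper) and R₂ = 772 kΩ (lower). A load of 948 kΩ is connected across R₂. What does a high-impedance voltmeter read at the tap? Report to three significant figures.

The load sits in parallel with R₂: R₂‖R_L = (772 × 948) / (772 + 948) = 425.5 kΩ.
V_out = 45.7 × 425.5 / (220 + 425.5) = 45.7 × 425.5/645.5 = 30.1 V.

V_out ≈ 30.1 V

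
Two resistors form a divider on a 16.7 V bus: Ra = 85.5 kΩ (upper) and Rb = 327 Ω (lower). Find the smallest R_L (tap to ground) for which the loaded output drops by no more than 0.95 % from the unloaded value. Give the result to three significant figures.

R_L(min) ≈ 34.0 kΩ

Output resistance R_th = Ra‖Rb = (85500 × 327)/85830 = 325.8 Ω.
The fractional drop is R_th/(R_th + R_L); requiring this ≤ 0.00950 gives R_L ≥ R_th(1/0.00950 − 1) = 325.8 × 104.3 = 34.0 kΩ.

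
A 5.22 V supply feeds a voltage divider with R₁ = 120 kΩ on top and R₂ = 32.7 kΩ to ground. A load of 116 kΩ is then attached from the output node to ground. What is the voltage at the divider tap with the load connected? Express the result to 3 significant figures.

V_out ≈ 0.915 V

The load sits in parallel with R₂: R₂‖R_L = (32.7 × 116) / (32.7 + 116) = 25.51 kΩ.
V_out = 5.22 × 25.51 / (120 + 25.51) = 5.22 × 25.51/145.5 = 0.915 V.
(Unloaded it would have been 1.12 V.)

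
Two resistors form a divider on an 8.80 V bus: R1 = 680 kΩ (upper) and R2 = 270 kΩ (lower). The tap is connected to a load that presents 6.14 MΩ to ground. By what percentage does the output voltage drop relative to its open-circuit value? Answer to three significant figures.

3.05 %

The divider's output (Thévenin) resistance is R1‖R2 = 193.3 kΩ.
Fractional drop under load = R_th/(R_th + R_L) = 193.3 / (193.3 + 6140) = 0.03052.
So the output falls by 3.05 %.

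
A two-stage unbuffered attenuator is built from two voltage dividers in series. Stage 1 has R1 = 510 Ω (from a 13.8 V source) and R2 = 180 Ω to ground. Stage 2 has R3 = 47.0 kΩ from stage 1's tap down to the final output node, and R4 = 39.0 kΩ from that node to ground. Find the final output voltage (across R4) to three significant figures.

Stage 2 presents R3+R4 = 86000 Ω as a load on stage 1's tap.
Stage 1's lower leg becomes R2‖(R3+R4) = 179.6 Ω, so V_mid = 13.8 × 179.6/689.6 = 3.594 V.
Stage 2 is itself unloaded: V_out = V_mid × R4/(R3+R4) = 3.594 × 39000/86000 = 1.63 V.

V_out ≈ 1.63 V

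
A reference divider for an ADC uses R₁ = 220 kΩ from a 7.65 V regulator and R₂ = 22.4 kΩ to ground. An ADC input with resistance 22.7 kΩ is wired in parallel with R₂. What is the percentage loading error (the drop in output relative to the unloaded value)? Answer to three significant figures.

Unloaded V = 7.65 × 22.4/242.4 = 0.7069 V.
Loaded: R₂‖R_L = 11.27 kΩ, giving V = 7.65 × 11.27/231.3 = 0.3729 V.
Drop = (0.7069 − 0.3729) / 0.7069 = 47.2 %.

47.2 %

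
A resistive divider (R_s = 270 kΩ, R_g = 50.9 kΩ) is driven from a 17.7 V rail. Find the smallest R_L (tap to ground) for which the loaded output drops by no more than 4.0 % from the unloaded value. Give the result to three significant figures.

R_L(min) ≈ 1.03 MΩ

Output resistance R_th = R_s‖R_g = (270 × 50.9)/320.9 = 42.83 kΩ.
The fractional drop is R_th/(R_th + R_L); requiring this ≤ 0.0400 gives R_L ≥ R_th(1/0.0400 − 1) = 42.83 × 24.00 = 1.03 MΩ.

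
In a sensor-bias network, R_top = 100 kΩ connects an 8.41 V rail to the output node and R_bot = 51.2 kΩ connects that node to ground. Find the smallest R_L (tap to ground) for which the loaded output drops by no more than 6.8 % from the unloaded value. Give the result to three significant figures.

R_L(min) ≈ 464 kΩ

Output resistance R_th = R_top‖R_bot = (100 × 51.2)/151.2 = 33.86 kΩ.
The fractional drop is R_th/(R_th + R_L); requiring this ≤ 0.0680 gives R_L ≥ R_th(1/0.0680 − 1) = 33.86 × 13.71 = 464 kΩ.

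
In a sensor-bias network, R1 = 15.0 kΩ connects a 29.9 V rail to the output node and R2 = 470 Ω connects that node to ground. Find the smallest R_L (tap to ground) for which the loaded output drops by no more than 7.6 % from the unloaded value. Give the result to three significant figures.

Output resistance R_th = R1‖R2 = (15000 × 470)/15470 = 455.7 Ω.
The fractional drop is R_th/(R_th + R_L); requiring this ≤ 0.0760 gives R_L ≥ R_th(1/0.0760 − 1) = 455.7 × 12.16 = 5.54 kΩ.

R_L(min) ≈ 5.54 kΩ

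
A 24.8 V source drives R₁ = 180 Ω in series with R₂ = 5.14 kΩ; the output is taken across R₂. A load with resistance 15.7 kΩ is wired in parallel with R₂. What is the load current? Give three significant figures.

R₂‖R_L = 3872 Ω; V_out = 24.8 × 3872/4052 = 23.70 V.
I_L = V_out / R_L = 23.70 / 15.7 kΩ = 1.51 mA.

I_L ≈ 1.51 mA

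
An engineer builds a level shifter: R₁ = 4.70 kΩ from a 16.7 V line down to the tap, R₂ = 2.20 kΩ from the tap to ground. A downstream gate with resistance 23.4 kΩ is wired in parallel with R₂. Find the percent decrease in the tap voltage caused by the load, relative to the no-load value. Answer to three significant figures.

The divider's output (Thévenin) resistance is R₁‖R₂ = 1.499 kΩ.
Fractional drop under load = R_th/(R_th + R_L) = 1.499 / (1.499 + 23.4) = 0.06019.
So the output falls by 6.02 %.

6.02 %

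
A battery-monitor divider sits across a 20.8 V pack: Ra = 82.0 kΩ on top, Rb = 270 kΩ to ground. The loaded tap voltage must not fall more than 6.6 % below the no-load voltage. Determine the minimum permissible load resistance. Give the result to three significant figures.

Output resistance R_th = Ra‖Rb = (82.0 × 270)/352.0 = 62.90 kΩ.
The fractional drop is R_th/(R_th + R_L); requiring this ≤ 0.0660 gives R_L ≥ R_th(1/0.0660 − 1) = 62.90 × 14.15 = 890 kΩ.

R_L(min) ≈ 890 kΩ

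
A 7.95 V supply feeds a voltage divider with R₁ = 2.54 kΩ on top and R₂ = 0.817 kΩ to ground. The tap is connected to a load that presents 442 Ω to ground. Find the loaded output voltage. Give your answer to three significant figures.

The load sits in parallel with R₂: R₂‖R_L = (817 × 442) / (817 + 442) = 286.8 Ω.
V_out = 7.95 × 286.8 / (2540 + 286.8) = 7.95 × 286.8/2827 = 0.807 V.

V_out ≈ 0.807 V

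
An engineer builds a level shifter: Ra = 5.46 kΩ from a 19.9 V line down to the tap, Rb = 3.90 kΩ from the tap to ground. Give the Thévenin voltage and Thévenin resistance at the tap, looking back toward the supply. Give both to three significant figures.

V_th = 8.29 V, R_th = 2.27 kΩ

V_th is the open-circuit tap voltage: 19.9 × 3.90/(5.46 + 3.90) = 8.29 V.
With the supply zeroed, Ra and Rb appear in parallel from the tap: R_th = Ra‖Rb = (5.46 × 3.90)/9.360 = 2.27 kΩ.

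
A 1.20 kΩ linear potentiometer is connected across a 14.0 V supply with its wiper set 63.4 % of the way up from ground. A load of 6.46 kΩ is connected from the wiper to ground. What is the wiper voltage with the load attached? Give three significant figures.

V ≈ 8.51 V

The wiper splits the pot into (1−α)R = 439.2 Ω above and αR = 760.8 Ω below.
Lower section ‖ load = 680.6 Ω.
V_wiper = 14.0 × 680.6/(439.2 + 680.6) = 8.51 V.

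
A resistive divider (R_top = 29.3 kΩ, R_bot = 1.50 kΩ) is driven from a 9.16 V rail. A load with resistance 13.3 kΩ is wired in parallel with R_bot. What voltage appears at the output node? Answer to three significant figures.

V_out ≈ 0.403 V

The load sits in parallel with R_bot: R_bot‖R_L = (1.50 × 13.3) / (1.50 + 13.3) = 1.348 kΩ.
V_out = 9.16 × 1.348 / (29.3 + 1.348) = 9.16 × 1.348/30.65 = 0.403 V.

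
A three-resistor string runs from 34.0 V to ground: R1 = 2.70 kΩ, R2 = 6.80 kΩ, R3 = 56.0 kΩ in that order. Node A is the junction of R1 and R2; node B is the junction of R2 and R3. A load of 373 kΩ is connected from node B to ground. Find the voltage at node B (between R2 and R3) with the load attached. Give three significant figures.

V ≈ 28.4 V

At node B, R3 is in parallel with the load: R3‖R_L = 48.69 kΩ.
Below node A the resistance is R2 + (R3‖R_L) = 55.49 kΩ, so V_A = 34.0 × 55.49/58.19 = 32.42 V.
Then V_B = V_A × (R3‖R_L)/(R2 + R3‖R_L) = 32.42 × 48.69/55.49 = 28.4 V.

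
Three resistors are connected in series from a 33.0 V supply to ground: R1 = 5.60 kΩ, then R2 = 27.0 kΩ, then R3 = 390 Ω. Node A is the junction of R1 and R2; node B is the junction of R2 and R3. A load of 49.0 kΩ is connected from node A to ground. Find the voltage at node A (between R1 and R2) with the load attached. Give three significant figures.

Below node A the series string R2+R3 = 27390 Ω sits in parallel with the 49000 Ω load: 17570 Ω.
V_A = 33.0 × 17570/(5600 + 17570) = 25.0 V.

V ≈ 25.0 V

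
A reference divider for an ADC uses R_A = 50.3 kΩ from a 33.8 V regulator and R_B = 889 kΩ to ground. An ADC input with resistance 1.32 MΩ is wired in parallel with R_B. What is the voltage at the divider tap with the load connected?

V_out ≈ 30.9 V

The load sits in parallel with R_B: R_B‖R_L = (889 × 1320) / (889 + 1320) = 531.2 kΩ.
V_out = 33.8 × 531.2 / (50.3 + 531.2) = 33.8 × 531.2/581.5 = 30.9 V.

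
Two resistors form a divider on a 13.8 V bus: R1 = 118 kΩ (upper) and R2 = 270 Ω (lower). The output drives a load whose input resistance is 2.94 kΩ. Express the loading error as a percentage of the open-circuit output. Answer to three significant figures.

The divider's output (Thévenin) resistance is R1‖R2 = 269.4 Ω.
Fractional drop under load = R_th/(R_th + R_L) = 269.4 / (269.4 + 2940) = 0.08394.
So the output falls by 8.39 %.

8.39 %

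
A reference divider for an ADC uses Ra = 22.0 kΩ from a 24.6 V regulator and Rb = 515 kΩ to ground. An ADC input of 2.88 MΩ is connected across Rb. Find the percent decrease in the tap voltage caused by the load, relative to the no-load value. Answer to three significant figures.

0.727 %

The divider's output (Thévenin) resistance is Ra‖Rb = 21.10 kΩ.
Fractional drop under load = R_th/(R_th + R_L) = 21.10 / (21.10 + 2880) = 0.007273.
So the output falls by 0.727 %.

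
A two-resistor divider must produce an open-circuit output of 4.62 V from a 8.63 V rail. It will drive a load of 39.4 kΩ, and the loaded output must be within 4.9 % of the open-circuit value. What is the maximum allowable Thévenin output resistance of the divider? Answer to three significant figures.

R_th ≤ 2.03 kΩ

Loading drop = R_th/(R_th + R_L) ≤ 0.0490, so R_th ≤ R_L · ε/(1−ε) = 39.4 kΩ × 0.0490/0.9510 = 2.03 kΩ.
(Any R1, R2 with R2/(R1+R2) = 0.535 and R1‖R2 ≤ 2.03 kΩ will meet the spec.)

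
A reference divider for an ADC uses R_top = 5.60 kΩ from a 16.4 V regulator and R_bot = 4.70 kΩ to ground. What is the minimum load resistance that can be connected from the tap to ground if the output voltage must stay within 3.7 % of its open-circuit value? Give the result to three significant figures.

Output resistance R_th = R_top‖R_bot = (5.60 × 4.70)/10.30 = 2.555 kΩ.
The fractional drop is R_th/(R_th + R_L); requiring this ≤ 0.0370 gives R_L ≥ R_th(1/0.0370 − 1) = 2.555 × 26.03 = 66.5 kΩ.

R_L(min) ≈ 66.5 kΩ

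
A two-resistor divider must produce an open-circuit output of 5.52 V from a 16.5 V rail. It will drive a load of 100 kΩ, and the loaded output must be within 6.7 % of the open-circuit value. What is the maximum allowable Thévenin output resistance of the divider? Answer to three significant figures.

Loading drop = R_th/(R_th + R_L) ≤ 0.0670, so R_th ≤ R_L · ε/(1−ε) = 100 kΩ × 0.0670/0.9330 = 7.18 kΩ.
(Any R1, R2 with R2/(R1+R2) = 0.335 and R1‖R2 ≤ 7.18 kΩ will meet the spec.)

R_th ≤ 7.18 kΩ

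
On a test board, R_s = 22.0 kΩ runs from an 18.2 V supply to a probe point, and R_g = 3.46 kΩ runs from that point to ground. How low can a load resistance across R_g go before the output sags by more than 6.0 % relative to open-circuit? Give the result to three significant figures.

R_L(min) ≈ 46.8 kΩ

Output resistance R_th = R_s‖R_g = (22.0 × 3.46)/25.46 = 2.990 kΩ.
The fractional drop is R_th/(R_th + R_L); requiring this ≤ 0.0600 gives R_L ≥ R_th(1/0.0600 − 1) = 2.990 × 15.67 = 46.8 kΩ.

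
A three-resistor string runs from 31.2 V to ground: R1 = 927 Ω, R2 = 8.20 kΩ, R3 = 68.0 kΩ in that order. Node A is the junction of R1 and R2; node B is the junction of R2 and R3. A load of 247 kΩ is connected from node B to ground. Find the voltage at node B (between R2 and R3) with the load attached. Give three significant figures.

At node B, R3 is in parallel with the load: R3‖R_L = 53320 Ω.
Below node A the resistance is R2 + (R3‖R_L) = 61520 Ω, so V_A = 31.2 × 61520/62450 = 30.74 V.
Then V_B = V_A × (R3‖R_L)/(R2 + R3‖R_L) = 30.74 × 53320/61520 = 26.6 V.

V ≈ 26.6 V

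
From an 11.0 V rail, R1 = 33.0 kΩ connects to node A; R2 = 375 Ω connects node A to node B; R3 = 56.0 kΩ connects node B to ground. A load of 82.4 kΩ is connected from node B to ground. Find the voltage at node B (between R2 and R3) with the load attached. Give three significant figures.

At node B, R3 is in parallel with the load: R3‖R_L = 33340 Ω.
Below node A the resistance is R2 + (R3‖R_L) = 33720 Ω, so V_A = 11.0 × 33720/66720 = 5.559 V.
Then V_B = V_A × (R3‖R_L)/(R2 + R3‖R_L) = 5.559 × 33340/33720 = 5.50 V.

V ≈ 5.50 V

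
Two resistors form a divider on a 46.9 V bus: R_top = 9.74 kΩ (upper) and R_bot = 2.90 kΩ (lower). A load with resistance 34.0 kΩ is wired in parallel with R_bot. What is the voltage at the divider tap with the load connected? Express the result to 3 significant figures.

V_out ≈ 10.1 V

The load sits in parallel with R_bot: R_bot‖R_L = (2.90 × 34.0) / (2.90 + 34.0) = 2.672 kΩ.
V_out = 46.9 × 2.672 / (9.74 + 2.672) = 46.9 × 2.672/12.41 = 10.1 V.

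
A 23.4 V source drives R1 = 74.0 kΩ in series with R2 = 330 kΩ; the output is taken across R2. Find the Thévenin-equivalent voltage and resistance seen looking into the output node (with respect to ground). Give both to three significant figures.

V_th = 19.1 V, R_th = 60.4 kΩ

V_th is the open-circuit tap voltage: 23.4 × 330/(74.0 + 330) = 19.1 V.
With the supply zeroed, R1 and R2 appear in parallel from the tap: R_th = R1‖R2 = (74.0 × 330)/404.0 = 60.4 kΩ.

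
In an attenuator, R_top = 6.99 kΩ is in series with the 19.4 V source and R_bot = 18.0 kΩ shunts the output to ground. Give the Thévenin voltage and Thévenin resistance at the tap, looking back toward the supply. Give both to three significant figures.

V_th is the open-circuit tap voltage: 19.4 × 18.0/(6.99 + 18.0) = 14.0 V.
With the supply zeroed, R_top and R_bot appear in parallel from the tap: R_th = R_top‖R_bot = (6.99 × 18.0)/24.99 = 5.03 kΩ.

V_th = 14.0 V, R_th = 5.03 kΩ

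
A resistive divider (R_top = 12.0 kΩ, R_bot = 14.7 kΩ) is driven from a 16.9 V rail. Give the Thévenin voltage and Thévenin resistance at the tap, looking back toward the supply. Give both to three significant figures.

V_th is the open-circuit tap voltage: 16.9 × 14.7/(12.0 + 14.7) = 9.30 V.
With the supply zeroed, R_top and R_bot appear in parallel from the tap: R_th = R_top‖R_bot = (12.0 × 14.7)/26.70 = 6.61 kΩ.

V_th = 9.30 V, R_th = 6.61 kΩ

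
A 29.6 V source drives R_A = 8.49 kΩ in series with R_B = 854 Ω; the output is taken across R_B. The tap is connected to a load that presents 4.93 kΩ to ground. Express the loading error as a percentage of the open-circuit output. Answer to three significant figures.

Unloaded V = 29.6 × 854/9344 = 2.7053 V.
Loaded: R_B‖R_L = 727.9 Ω, giving V = 29.6 × 727.9/9218 = 2.3374 V.
Drop = (2.7053 − 2.3374) / 2.7053 = 13.6 %.

13.6 %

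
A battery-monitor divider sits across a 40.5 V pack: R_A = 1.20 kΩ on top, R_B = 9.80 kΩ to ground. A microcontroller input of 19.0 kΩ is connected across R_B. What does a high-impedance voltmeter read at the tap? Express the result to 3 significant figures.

The load sits in parallel with R_B: R_B‖R_L = (9.80 × 19.0) / (9.80 + 19.0) = 6.465 kΩ.
V_out = 40.5 × 6.465 / (1.20 + 6.465) = 40.5 × 6.465/7.665 = 34.2 V.

V_out ≈ 34.2 V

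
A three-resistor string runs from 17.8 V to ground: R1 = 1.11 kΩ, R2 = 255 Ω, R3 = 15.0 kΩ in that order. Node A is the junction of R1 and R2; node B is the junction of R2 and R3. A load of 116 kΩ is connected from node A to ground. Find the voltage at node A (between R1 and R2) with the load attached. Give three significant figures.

V ≈ 16.4 V

Below node A the series string R2+R3 = 15260 Ω sits in parallel with the 116000 Ω load: 13480 Ω.
V_A = 17.8 × 13480/(1110 + 13480) = 16.4 V.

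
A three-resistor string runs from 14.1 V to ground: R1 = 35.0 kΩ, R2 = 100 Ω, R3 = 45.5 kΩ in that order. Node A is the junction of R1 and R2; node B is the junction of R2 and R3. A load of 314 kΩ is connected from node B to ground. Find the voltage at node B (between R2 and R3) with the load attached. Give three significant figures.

V ≈ 7.49 V

At node B, R3 is in parallel with the load: R3‖R_L = 39740 Ω.
Below node A the resistance is R2 + (R3‖R_L) = 39840 Ω, so V_A = 14.1 × 39840/74840 = 7.506 V.
Then V_B = V_A × (R3‖R_L)/(R2 + R3‖R_L) = 7.506 × 39740/39840 = 7.49 V.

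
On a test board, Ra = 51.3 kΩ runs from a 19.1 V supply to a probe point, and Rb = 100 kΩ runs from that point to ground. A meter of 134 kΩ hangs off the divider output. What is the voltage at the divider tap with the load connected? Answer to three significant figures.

V_out ≈ 10.1 V

The load sits in parallel with Rb: Rb‖R_L = (100 × 134) / (100 + 134) = 57.26 kΩ.
V_out = 19.1 × 57.26 / (51.3 + 57.26) = 19.1 × 57.26/108.6 = 10.1 V.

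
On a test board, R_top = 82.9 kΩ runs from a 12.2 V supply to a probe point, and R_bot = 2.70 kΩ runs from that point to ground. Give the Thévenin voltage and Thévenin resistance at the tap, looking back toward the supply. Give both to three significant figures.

V_th is the open-circuit tap voltage: 12.2 × 2.70/(82.9 + 2.70) = 0.385 V.
With the supply zeroed, R_top and R_bot appear in parallel from the tap: R_th = R_top‖R_bot = (82.9 × 2.70)/85.60 = 2.61 kΩ.

V_th = 0.385 V, R_th = 2.61 kΩ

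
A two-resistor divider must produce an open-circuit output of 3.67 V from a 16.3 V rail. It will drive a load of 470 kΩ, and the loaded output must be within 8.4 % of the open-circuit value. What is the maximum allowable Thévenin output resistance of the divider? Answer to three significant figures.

R_th ≤ 43.1 kΩ

Loading drop = R_th/(R_th + R_L) ≤ 0.0840, so R_th ≤ R_L · ε/(1−ε) = 470 kΩ × 0.0840/0.9160 = 43.1 kΩ.
(Any R1, R2 with R2/(R1+R2) = 0.225 and R1‖R2 ≤ 43.1 kΩ will meet the spec.)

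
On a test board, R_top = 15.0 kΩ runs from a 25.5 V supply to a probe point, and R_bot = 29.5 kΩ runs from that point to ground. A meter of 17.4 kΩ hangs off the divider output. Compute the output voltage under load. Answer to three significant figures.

V_out ≈ 10.8 V

The load sits in parallel with R_bot: R_bot‖R_L = (29.5 × 17.4) / (29.5 + 17.4) = 10.94 kΩ.
V_out = 25.5 × 10.94 / (15.0 + 10.94) = 25.5 × 10.94/25.94 = 10.8 V.
(Unloaded it would have been 16.9 V.)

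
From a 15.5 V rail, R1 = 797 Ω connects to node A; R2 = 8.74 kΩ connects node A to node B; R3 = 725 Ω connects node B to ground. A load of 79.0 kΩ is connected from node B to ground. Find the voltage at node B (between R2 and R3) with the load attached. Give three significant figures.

At node B, R3 is in parallel with the load: R3‖R_L = 718.4 Ω.
Below node A the resistance is R2 + (R3‖R_L) = 9458 Ω, so V_A = 15.5 × 9458/10260 = 14.30 V.
Then V_B = V_A × (R3‖R_L)/(R2 + R3‖R_L) = 14.30 × 718.4/9458 = 1.09 V.

V ≈ 1.09 V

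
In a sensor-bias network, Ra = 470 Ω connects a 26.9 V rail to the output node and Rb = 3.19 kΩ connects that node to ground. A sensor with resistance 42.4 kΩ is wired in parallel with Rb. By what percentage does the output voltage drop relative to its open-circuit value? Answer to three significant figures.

0.957 %

The divider's output (Thévenin) resistance is Ra‖Rb = 409.6 Ω.
Fractional drop under load = R_th/(R_th + R_L) = 409.6 / (409.6 + 42400) = 0.009569.
So the output falls by 0.957 %.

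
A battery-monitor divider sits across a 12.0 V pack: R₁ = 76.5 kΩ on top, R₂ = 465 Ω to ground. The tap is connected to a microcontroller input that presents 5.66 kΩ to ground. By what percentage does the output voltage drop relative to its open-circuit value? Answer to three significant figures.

The divider's output (Thévenin) resistance is R₁‖R₂ = 462.2 Ω.
Fractional drop under load = R_th/(R_th + R_L) = 462.2 / (462.2 + 5660) = 0.07549.
So the output falls by 7.55 %.

7.55 %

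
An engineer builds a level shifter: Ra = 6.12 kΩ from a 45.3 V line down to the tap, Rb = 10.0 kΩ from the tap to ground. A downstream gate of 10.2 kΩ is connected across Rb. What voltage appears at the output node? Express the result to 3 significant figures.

The load sits in parallel with Rb: Rb‖R_L = (10.0 × 10.2) / (10.0 + 10.2) = 5.050 kΩ.
V_out = 45.3 × 5.050 / (6.12 + 5.050) = 45.3 × 5.050/11.17 = 20.5 V.

V_out ≈ 20.5 V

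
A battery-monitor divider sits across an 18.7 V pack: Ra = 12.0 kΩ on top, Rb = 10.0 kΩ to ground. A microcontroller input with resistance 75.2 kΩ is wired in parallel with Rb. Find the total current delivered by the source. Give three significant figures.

I ≈ 0.898 mA

Rb‖R_L = 8.826 kΩ, so the source sees Ra + Rb‖R_L = 20.83 kΩ.
I = 18.7 V / 20.83 kΩ = 0.898 mA.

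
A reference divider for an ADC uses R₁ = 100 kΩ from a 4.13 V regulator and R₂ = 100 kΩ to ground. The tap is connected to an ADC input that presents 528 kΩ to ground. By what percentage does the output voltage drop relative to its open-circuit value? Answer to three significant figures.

The divider's output (Thévenin) resistance is R₁‖R₂ = 50.00 kΩ.
Fractional drop under load = R_th/(R_th + R_L) = 50.00 / (50.00 + 528) = 0.08651.
So the output falls by 8.65 %.

8.65 %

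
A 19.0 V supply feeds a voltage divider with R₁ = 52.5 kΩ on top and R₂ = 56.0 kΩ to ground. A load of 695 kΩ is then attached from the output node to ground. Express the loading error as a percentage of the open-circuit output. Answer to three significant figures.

The divider's output (Thévenin) resistance is R₁‖R₂ = 27.10 kΩ.
Fractional drop under load = R_th/(R_th + R_L) = 27.10 / (27.10 + 695) = 0.03753.
So the output falls by 3.75 %.

3.75 %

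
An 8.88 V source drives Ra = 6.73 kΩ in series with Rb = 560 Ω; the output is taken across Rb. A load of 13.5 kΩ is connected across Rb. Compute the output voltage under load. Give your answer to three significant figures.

The load sits in parallel with Rb: Rb‖R_L = (560 × 13500) / (560 + 13500) = 537.7 Ω.
V_out = 8.88 × 537.7 / (6730 + 537.7) = 8.88 × 537.7/7268 = 0.657 V.

V_out ≈ 0.657 V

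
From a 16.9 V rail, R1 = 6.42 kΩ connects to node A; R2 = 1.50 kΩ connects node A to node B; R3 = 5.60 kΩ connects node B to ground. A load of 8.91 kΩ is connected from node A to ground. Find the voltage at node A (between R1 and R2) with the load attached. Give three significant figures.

V ≈ 6.44 V

Below node A the series string R2+R3 = 7.100 kΩ sits in parallel with the 8.91 kΩ load: 3.951 kΩ.
V_A = 16.9 × 3.951/(6.42 + 3.951) = 6.44 V.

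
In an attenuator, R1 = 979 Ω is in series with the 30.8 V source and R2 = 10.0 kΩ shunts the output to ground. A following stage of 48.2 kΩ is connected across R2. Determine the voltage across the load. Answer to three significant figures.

V_out ≈ 27.5 V

The load sits in parallel with R2: R2‖R_L = (10000 × 48200) / (10000 + 48200) = 8282 Ω.
V_out = 30.8 × 8282 / (979 + 8282) = 30.8 × 8282/9261 = 27.5 V.
(Unloaded it would have been 28.1 V.)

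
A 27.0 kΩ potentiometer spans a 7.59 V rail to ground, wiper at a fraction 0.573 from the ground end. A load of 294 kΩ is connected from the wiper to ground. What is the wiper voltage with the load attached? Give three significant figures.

The wiper splits the pot into (1−α)R = 11.53 kΩ above and αR = 15.47 kΩ below.
Lower section ‖ load = 14.70 kΩ.
V_wiper = 7.59 × 14.70/(11.53 + 14.70) = 4.25 V.

V ≈ 4.25 V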